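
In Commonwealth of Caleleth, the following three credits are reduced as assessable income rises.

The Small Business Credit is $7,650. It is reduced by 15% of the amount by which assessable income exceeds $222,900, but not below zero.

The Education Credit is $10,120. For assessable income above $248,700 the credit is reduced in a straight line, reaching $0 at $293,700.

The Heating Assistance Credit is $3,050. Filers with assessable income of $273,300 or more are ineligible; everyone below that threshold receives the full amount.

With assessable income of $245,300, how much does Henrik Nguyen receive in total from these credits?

$17,460

Small Business Credit: 15% of the $22,400 excess over $222,900 is $3,360; credit = $7,650 − $3,360 = $4,290.
Education Credit: $245,300 is at or below the $248,700 threshold, so the full $10,120 applies.
Heating Assistance Credit: $245,300 is below the $273,300 cutoff, so the full $3,050 applies.
Total: $4,290 + $10,120 + $3,050 = $17,460.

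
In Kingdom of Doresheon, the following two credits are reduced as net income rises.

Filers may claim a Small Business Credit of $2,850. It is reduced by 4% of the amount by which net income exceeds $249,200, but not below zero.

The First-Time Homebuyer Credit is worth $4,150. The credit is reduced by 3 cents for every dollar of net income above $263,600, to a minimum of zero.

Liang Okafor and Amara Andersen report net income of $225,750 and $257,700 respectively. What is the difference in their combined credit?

Liang ($225,750): Small Business Credit: $225,750 is at or below the $249,200 threshold, so the full $2,850 applies. First-Time Homebuyer Credit: $225,750 is at or below the $263,600 threshold, so the full $4,150 applies. total $2,850 + $4,150 = $7,000
Amara ($257,700): Small Business Credit: 4% of the $8,500 excess over $249,200 is $340; credit = $2,850 − $340 = $2,510. First-Time Homebuyer Credit: $257,700 is at or below the $263,600 threshold, so the full $4,150 applies. total $2,510 + $4,150 = $6,660
Difference: |$7,000 − $6,660| = $340.

$340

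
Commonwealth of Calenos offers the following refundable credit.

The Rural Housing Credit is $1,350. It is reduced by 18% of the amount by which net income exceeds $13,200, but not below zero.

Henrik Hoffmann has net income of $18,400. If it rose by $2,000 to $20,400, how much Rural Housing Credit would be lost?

$360

At $18,400 — 18% of the $5,200 excess over $13,200 is $936; credit = $1,350 − $936 = $414.
At $20,400 — 18% of the $7,200 excess over $13,200 is $1,296; credit = $1,350 − $1,296 = $54.
Lost: $414 − $54 = $360.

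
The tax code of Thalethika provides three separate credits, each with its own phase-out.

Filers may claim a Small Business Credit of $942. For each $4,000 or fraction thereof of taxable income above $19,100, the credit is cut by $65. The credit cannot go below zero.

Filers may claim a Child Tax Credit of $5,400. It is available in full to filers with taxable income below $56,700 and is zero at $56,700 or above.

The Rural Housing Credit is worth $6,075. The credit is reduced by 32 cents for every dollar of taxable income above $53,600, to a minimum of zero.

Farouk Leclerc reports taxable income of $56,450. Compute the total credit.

$10,855

Small Business Credit: income exceeds $19,100 by $37,350, which is 10 full-or-partial $4,000 increments; reduction = 10 × $65 = $650, leaving $292.
Child Tax Credit: $56,450 is below the $56,700 cutoff, so the full $5,400 applies.
Rural Housing Credit: 32% of the $2,850 excess over $53,600 is $912; credit = $6,075 − $912 = $5,163.
Total: $292 + $5,400 + $5,163 = $10,855.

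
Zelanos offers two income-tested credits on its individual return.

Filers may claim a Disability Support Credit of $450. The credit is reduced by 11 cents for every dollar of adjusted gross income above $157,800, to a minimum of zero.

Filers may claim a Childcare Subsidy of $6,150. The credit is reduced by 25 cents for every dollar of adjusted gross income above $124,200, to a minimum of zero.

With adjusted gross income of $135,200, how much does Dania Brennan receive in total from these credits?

Disability Support Credit: $135,200 is at or below the $157,800 threshold, so the full $450 applies.
Childcare Subsidy: 25% of the $11,000 excess over $124,200 is $2,750; credit = $6,150 − $2,750 = $3,400.
Total: $450 + $3,400 = $3,850.

$3,850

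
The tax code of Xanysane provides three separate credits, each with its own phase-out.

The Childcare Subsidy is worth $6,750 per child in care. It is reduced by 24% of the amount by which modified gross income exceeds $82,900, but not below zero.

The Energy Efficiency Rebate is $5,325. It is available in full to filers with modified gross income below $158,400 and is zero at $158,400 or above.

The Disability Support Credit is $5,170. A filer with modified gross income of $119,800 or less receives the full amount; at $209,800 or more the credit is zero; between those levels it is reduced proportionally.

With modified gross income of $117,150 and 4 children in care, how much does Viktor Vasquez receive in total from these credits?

$29,275

Childcare Subsidy: base = 4 × $6,750 = $27,000. 24% of the $34,250 excess over $82,900 is $8,220; credit = $27,000 − $8,220 = $18,780.
Energy Efficiency Rebate: $117,150 is below the $158,400 cutoff, so the full $5,325 applies.
Disability Support Credit: $117,150 is at or below the $119,800 threshold, so the full $5,170 applies.
Total: $18,780 + $5,325 + $5,170 = $29,275.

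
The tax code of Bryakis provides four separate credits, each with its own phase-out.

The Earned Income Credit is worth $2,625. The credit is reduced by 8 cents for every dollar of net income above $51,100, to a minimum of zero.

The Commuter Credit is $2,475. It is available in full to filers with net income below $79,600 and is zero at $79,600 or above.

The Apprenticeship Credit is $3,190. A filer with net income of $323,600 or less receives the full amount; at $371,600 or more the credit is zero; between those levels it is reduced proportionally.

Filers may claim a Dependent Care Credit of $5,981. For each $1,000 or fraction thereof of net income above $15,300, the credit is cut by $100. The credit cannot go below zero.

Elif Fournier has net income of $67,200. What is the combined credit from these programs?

$7,783

Earned Income Credit: 8% of the $16,100 excess over $51,100 is $1,288; credit = $2,625 − $1,288 = $1,337.
Commuter Credit: $67,200 is below the $79,600 cutoff, so the full $2,475 applies.
Apprenticeship Credit: $67,200 is at or below the $323,600 threshold, so the full $3,190 applies.
Dependent Care Credit: income exceeds $15,300 by $51,900, which is 52 full-or-partial $1,000 increments; reduction = 52 × $100 = $5,200, leaving $781.
Total: $1,337 + $2,475 + $3,190 + $781 = $7,783.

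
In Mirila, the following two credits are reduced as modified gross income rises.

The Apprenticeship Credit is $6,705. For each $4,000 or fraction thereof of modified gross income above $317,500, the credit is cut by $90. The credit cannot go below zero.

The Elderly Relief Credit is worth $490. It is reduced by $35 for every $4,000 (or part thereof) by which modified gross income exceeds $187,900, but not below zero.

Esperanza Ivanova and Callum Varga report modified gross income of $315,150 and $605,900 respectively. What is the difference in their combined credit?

Esperanza ($315,150): Apprenticeship Credit: $315,150 is at or below the $317,500 threshold, so the full $6,705 applies. Elderly Relief Credit: income exceeds $187,900 by $127,250 → 32 increments × $35 = $1,120 ≥ base, so the credit is $0. total $6,705 + $0 = $6,705
Callum ($605,900): Apprenticeship Credit: income exceeds $317,500 by $288,400, which is 73 full-or-partial $4,000 increments; reduction = 73 × $90 = $6,570, leaving $135. Elderly Relief Credit: income exceeds $187,900 by $418,000 → 105 increments × $35 = $3,675 ≥ base, so the credit is $0. total $135 + $0 = $135
Difference: |$6,705 − $135| = $6,570.

$6,570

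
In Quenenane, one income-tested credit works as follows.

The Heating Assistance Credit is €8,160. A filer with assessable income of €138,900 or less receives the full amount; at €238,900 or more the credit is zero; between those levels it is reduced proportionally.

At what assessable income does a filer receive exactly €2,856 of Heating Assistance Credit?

€203,900

€2,856 is 2,856/8,160 of the full €8,160, so 5,304/8,160 of the €100,000 range has been used: income = €138,900 + €100,000 × 5,304/8,160 = €203,900.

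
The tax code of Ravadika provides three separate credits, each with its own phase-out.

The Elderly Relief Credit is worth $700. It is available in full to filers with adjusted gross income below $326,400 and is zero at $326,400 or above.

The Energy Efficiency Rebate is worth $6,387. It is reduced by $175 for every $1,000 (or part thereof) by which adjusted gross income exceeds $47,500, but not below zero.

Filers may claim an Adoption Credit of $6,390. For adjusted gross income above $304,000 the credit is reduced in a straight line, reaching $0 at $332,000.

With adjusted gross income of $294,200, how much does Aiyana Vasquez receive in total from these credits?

$7,090

Elderly Relief Credit: $294,200 is below the $326,400 cutoff, so the full $700 applies.
Energy Efficiency Rebate: income exceeds $47,500 by $246,700 → 247 increments × $175 = $43,225 ≥ base, so the credit is $0.
Adoption Credit: $294,200 is at or below the $304,000 threshold, so the full $6,390 applies.
Total: $700 + $0 + $6,390 = $7,090.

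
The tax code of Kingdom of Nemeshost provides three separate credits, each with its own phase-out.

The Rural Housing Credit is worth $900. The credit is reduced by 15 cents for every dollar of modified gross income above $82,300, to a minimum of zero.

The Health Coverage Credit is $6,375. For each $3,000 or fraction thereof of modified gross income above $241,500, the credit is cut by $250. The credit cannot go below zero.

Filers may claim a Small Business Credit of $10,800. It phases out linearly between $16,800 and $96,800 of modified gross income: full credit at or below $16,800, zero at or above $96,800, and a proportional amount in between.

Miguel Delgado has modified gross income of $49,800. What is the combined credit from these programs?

$13,620

Rural Housing Credit: $49,800 is at or below the $82,300 threshold, so the full $900 applies.
Health Coverage Credit: $49,800 is at or below the $241,500 threshold, so the full $6,375 applies.
Small Business Credit: $49,800 is $33,000 into a $80,000 phase-out range, leaving 47,000/80,000 of the credit: $10,800 × 47,000/80,000 = $6,345.
Total: $900 + $6,375 + $6,345 = $13,620.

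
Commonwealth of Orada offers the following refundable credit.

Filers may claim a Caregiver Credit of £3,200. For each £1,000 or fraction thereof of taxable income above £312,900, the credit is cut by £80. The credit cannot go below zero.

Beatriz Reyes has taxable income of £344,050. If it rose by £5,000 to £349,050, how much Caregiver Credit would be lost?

At £344,050 — income exceeds £312,900 by £31,150, which is 32 full-or-partial £1,000 increments; reduction = 32 × £80 = £2,560, leaving £640.
At £349,050 — income exceeds £312,900 by £36,150, which is 37 full-or-partial £1,000 increments; reduction = 37 × £80 = £2,960, leaving £240.
Lost: £640 − £240 = £400.

£400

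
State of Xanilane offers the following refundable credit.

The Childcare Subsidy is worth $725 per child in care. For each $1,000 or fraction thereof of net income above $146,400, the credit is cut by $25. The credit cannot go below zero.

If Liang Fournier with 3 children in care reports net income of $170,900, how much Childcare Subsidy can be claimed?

Childcare Subsidy: base = 3 × $725 = $2,175. income exceeds $146,400 by $24,500, which is 25 full-or-partial $1,000 increments; reduction = 25 × $25 = $625, leaving $1,550.

$1,550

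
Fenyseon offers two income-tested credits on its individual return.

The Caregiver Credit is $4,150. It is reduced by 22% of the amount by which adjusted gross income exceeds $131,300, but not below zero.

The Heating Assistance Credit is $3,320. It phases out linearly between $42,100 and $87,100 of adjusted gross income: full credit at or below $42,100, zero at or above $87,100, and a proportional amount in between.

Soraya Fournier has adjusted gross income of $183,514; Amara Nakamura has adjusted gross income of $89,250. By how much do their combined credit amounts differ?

$4,150

Soraya ($183,514): Caregiver Credit: 22% of the $52,214 excess over $131,300 is $11,487.08 ≥ base, so the credit is $0. Heating Assistance Credit: $183,514 is at or above $87,100, so the credit is $0. total $0 + $0 = $0
Amara ($89,250): Caregiver Credit: $89,250 is at or below the $131,300 threshold, so the full $4,150 applies. Heating Assistance Credit: $89,250 is at or above $87,100, so the credit is $0. total $4,150 + $0 = $4,150
Difference: |$0 − $4,150| = $4,150.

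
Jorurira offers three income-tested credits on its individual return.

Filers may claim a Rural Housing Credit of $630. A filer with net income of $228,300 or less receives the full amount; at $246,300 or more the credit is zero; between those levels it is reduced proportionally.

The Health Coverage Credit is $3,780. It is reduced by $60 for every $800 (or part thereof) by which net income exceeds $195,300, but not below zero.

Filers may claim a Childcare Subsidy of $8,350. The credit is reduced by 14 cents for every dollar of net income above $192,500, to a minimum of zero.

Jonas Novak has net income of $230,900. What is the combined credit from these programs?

Rural Housing Credit: $230,900 is $2,600 into a $18,000 phase-out range, leaving 15,400/18,000 of the credit: $630 × 15,400/18,000 = $539.
Health Coverage Credit: income exceeds $195,300 by $35,600, which is 45 full-or-partial $800 increments; reduction = 45 × $60 = $2,700, leaving $1,080.
Childcare Subsidy: 14% of the $38,400 excess over $192,500 is $5,376; credit = $8,350 − $5,376 = $2,974.
Total: $539 + $1,080 + $2,974 = $4,593.

$4,593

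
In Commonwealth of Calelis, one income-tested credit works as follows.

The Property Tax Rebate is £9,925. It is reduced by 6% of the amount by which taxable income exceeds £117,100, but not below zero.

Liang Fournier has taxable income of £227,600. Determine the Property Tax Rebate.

£3,295

Property Tax Rebate: 6% of the £110,500 excess over £117,100 is £6,630; credit = £9,925 − £6,630 = £3,295.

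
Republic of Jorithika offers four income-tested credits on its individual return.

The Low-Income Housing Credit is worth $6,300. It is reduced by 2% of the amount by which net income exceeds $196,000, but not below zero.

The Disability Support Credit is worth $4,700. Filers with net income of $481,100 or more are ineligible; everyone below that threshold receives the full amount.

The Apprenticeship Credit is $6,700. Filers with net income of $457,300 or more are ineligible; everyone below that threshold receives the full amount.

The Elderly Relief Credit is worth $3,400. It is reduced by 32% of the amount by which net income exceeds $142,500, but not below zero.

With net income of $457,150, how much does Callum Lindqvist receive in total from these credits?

$12,477

Low-Income Housing Credit: 2% of the $261,150 excess over $196,000 is $5,223; credit = $6,300 − $5,223 = $1,077.
Disability Support Credit: $457,150 is below the $481,100 cutoff, so the full $4,700 applies.
Apprenticeship Credit: $457,150 is below the $457,300 cutoff, so the full $6,700 applies.
Elderly Relief Credit: 32% of the $314,650 excess over $142,500 is $100,688 ≥ base, so the credit is $0.
Total: $1,077 + $4,700 + $6,700 + $0 = $12,477.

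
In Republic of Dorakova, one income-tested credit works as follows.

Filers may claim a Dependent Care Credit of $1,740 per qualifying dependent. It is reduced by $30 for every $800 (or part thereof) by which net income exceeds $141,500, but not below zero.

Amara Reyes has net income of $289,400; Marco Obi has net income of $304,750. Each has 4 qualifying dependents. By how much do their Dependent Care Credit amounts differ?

$600

Amara ($289,400): Dependent Care Credit: base = 4 × $1,740 = $6,960. income exceeds $141,500 by $147,900, which is 185 full-or-partial $800 increments; reduction = 185 × $30 = $5,550, leaving $1,410.
Marco ($304,750): Dependent Care Credit: base = 4 × $1,740 = $6,960. income exceeds $141,500 by $163,250, which is 205 full-or-partial $800 increments; reduction = 205 × $30 = $6,150, leaving $810.
Difference: |$1,410 − $810| = $600.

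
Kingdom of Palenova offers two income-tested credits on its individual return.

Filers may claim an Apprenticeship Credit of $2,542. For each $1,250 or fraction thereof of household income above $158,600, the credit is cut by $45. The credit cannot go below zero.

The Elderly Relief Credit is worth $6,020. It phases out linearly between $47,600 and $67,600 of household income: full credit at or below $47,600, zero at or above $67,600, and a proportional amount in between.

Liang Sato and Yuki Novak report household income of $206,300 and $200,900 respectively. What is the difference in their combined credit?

$225

Liang ($206,300): Apprenticeship Credit: income exceeds $158,600 by $47,700, which is 39 full-or-partial $1,250 increments; reduction = 39 × $45 = $1,755, leaving $787. Elderly Relief Credit: $206,300 is at or above $67,600, so the credit is $0. total $787 + $0 = $787
Yuki ($200,900): Apprenticeship Credit: income exceeds $158,600 by $42,300, which is 34 full-or-partial $1,250 increments; reduction = 34 × $45 = $1,530, leaving $1,012. Elderly Relief Credit: $200,900 is at or above $67,600, so the credit is $0. total $1,012 + $0 = $1,012
Difference: |$787 − $1,012| = $225.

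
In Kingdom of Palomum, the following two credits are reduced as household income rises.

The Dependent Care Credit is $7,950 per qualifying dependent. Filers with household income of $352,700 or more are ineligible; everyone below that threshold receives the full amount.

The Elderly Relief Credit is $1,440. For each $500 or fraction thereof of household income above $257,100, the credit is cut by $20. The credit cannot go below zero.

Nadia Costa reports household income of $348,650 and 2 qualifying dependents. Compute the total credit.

Dependent Care Credit: base = 2 × $7,950 = $15,900. $348,650 is below the $352,700 cutoff, so the full $15,900 applies.
Elderly Relief Credit: income exceeds $257,100 by $91,550 → 184 increments × $20 = $3,680 ≥ base, so the credit is $0.
Total: $15,900 + $0 = $15,900.

$15,900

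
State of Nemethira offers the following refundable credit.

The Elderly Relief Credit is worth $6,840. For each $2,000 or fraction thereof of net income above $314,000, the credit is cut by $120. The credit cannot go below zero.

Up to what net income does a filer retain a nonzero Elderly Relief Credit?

$426,000

After 56 increments the reduction is 56 × $120 = $6,720, leaving $120; one more increment wipes it out. Increment 56 ends at excess 56 × $2,000 = $112,000, so the highest qualifying income is $314,000 + $112,000 = $426,000.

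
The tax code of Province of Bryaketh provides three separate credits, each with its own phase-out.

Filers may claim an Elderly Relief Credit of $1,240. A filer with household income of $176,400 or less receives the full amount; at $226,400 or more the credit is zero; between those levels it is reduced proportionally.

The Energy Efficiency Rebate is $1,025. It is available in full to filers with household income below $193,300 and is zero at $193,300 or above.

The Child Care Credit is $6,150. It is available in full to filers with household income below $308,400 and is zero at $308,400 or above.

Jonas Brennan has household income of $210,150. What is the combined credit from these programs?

$6,553

Elderly Relief Credit: $210,150 is $33,750 into a $50,000 phase-out range, leaving 16,250/50,000 of the credit: $1,240 × 16,250/50,000 = $403.
Energy Efficiency Rebate: $210,150 meets or exceeds the $193,300 cutoff, so the credit is $0.
Child Care Credit: $210,150 is below the $308,400 cutoff, so the full $6,150 applies.
Total: $403 + $0 + $6,150 = $6,553.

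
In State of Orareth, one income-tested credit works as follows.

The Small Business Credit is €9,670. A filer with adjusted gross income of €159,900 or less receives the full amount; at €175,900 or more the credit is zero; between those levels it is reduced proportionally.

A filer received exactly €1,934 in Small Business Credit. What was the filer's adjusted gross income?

€1,934 is 1,934/9,670 of the full €9,670, so 7,736/9,670 of the €16,000 range has been used: income = €159,900 + €16,000 × 7,736/9,670 = €172,700.

€172,700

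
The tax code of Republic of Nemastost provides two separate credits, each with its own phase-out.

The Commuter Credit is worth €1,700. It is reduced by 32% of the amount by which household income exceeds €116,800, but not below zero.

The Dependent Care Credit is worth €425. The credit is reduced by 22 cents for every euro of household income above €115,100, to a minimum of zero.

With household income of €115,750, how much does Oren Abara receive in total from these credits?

€1,982

Commuter Credit: €115,750 is at or below the €116,800 threshold, so the full €1,700 applies.
Dependent Care Credit: 22% of the €650 excess over €115,100 is €143; credit = €425 − €143 = €282.
Total: €1,700 + €282 = €1,982.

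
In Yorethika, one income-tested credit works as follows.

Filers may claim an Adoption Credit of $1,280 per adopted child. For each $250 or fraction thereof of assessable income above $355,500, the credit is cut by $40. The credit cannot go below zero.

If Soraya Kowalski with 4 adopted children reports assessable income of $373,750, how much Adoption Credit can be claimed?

Adoption Credit: base = 4 × $1,280 = $5,120. income exceeds $355,500 by $18,250, which is 73 full-or-partial $250 increments; reduction = 73 × $40 = $2,920, leaving $2,200.

$2,200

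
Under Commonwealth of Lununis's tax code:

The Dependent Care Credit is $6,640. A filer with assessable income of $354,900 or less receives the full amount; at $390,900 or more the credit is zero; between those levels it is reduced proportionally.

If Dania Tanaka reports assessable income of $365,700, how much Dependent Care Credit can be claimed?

Dependent Care Credit: $365,700 is $10,800 into a $36,000 phase-out range, leaving 25,200/36,000 of the credit: $6,640 × 25,200/36,000 = $4,648.

$4,648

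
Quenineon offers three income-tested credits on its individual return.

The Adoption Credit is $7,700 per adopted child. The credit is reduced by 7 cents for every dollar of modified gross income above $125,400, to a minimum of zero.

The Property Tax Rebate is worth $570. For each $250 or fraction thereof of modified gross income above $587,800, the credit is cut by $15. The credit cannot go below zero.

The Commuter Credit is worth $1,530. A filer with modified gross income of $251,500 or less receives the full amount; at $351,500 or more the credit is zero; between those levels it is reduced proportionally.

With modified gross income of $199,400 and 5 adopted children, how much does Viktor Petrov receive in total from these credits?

$35,420

Adoption Credit: base = 5 × $7,700 = $38,500. 7% of the $74,000 excess over $125,400 is $5,180; credit = $38,500 − $5,180 = $33,320.
Property Tax Rebate: $199,400 is at or below the $587,800 threshold, so the full $570 applies.
Commuter Credit: $199,400 is at or below the $251,500 threshold, so the full $1,530 applies.
Total: $33,320 + $570 + $1,530 = $35,420.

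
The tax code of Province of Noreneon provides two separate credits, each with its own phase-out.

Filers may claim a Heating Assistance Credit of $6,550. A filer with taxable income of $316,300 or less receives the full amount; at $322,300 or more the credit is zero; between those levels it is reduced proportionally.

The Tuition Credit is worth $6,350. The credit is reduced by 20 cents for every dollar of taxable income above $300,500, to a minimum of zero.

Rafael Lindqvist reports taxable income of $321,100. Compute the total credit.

$3,540

Heating Assistance Credit: $321,100 is $4,800 into a $6,000 phase-out range, leaving 1,200/6,000 of the credit: $6,550 × 1,200/6,000 = $1,310.
Tuition Credit: 20% of the $20,600 excess over $300,500 is $4,120; credit = $6,350 − $4,120 = $2,230.
Total: $1,310 + $2,230 = $3,540.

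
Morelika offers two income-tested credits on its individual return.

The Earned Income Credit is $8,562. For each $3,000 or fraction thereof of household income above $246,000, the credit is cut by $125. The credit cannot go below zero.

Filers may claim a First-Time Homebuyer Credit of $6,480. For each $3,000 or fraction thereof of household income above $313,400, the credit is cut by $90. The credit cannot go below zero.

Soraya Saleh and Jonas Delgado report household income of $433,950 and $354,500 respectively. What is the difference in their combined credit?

Soraya ($433,950): Earned Income Credit: income exceeds $246,000 by $187,950, which is 63 full-or-partial $3,000 increments; reduction = 63 × $125 = $7,875, leaving $687. First-Time Homebuyer Credit: income exceeds $313,400 by $120,550, which is 41 full-or-partial $3,000 increments; reduction = 41 × $90 = $3,690, leaving $2,790. total $687 + $2,790 = $3,477
Jonas ($354,500): Earned Income Credit: income exceeds $246,000 by $108,500, which is 37 full-or-partial $3,000 increments; reduction = 37 × $125 = $4,625, leaving $3,937. First-Time Homebuyer Credit: income exceeds $313,400 by $41,100, which is 14 full-or-partial $3,000 increments; reduction = 14 × $90 = $1,260, leaving $5,220. total $3,937 + $5,220 = $9,157
Difference: |$3,477 − $9,157| = $5,680.

$5,680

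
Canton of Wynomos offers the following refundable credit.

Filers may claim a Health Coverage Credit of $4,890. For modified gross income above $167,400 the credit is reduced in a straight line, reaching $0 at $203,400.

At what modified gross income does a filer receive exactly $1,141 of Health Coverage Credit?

$195,000

$1,141 is 1,141/4,890 of the full $4,890, so 3,749/4,890 of the $36,000 range has been used: income = $167,400 + $36,000 × 3,749/4,890 = $195,000.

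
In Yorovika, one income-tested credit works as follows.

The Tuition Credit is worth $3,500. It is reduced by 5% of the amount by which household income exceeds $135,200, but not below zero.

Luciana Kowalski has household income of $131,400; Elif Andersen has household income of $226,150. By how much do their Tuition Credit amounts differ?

$3,500

Luciana ($131,400): Tuition Credit: $131,400 is at or below the $135,200 threshold, so the full $3,500 applies.
Elif ($226,150): Tuition Credit: 5% of the $90,950 excess over $135,200 is $4,547.50 ≥ base, so the credit is $0.
Difference: |$3,500 − $0| = $3,500.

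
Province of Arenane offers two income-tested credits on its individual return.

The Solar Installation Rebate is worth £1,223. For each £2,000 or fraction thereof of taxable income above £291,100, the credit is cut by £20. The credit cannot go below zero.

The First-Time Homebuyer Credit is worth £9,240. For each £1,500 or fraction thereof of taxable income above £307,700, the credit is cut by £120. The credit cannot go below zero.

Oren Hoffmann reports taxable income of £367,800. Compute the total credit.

£4,763

Solar Installation Rebate: income exceeds £291,100 by £76,700, which is 39 full-or-partial £2,000 increments; reduction = 39 × £20 = £780, leaving £443.
First-Time Homebuyer Credit: income exceeds £307,700 by £60,100, which is 41 full-or-partial £1,500 increments; reduction = 41 × £120 = £4,920, leaving £4,320.
Total: £443 + £4,320 = £4,763.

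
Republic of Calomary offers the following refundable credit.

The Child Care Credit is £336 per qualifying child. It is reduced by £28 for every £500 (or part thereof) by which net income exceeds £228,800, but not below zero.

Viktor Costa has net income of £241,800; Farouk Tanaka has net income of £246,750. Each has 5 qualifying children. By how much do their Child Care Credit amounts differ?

Viktor (£241,800): Child Care Credit: base = 5 × £336 = £1,680. income exceeds £228,800 by £13,000, which is 26 full-or-partial £500 increments; reduction = 26 × £28 = £728, leaving £952.
Farouk (£246,750): Child Care Credit: base = 5 × £336 = £1,680. income exceeds £228,800 by £17,950, which is 36 full-or-partial £500 increments; reduction = 36 × £28 = £1,008, leaving £672.
Difference: |£952 − £672| = £280.

£280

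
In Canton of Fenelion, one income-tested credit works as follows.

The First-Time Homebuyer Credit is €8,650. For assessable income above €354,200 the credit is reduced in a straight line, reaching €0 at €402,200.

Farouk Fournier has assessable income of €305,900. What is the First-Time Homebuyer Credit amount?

First-Time Homebuyer Credit: €305,900 is at or below the €354,200 threshold, so the full €8,650 applies.

€8,650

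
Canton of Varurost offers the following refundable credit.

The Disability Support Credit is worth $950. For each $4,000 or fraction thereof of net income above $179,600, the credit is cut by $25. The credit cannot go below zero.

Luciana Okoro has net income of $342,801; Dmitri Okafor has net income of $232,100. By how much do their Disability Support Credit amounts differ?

$600

Luciana ($342,801): Disability Support Credit: income exceeds $179,600 by $163,201 → 41 increments × $25 = $1,025 ≥ base, so the credit is $0.
Dmitri ($232,100): Disability Support Credit: income exceeds $179,600 by $52,500, which is 14 full-or-partial $4,000 increments; reduction = 14 × $25 = $350, leaving $600.
Difference: |$0 − $600| = $600.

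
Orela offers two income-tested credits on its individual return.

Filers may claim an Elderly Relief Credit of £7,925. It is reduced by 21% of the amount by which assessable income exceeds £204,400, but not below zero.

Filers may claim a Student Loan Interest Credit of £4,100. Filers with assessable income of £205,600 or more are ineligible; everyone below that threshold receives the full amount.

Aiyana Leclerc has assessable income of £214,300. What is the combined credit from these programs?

£5,846

Elderly Relief Credit: 21% of the £9,900 excess over £204,400 is £2,079; credit = £7,925 − £2,079 = £5,846.
Student Loan Interest Credit: £214,300 meets or exceeds the £205,600 cutoff, so the credit is £0.
Total: £5,846 + £0 = £5,846.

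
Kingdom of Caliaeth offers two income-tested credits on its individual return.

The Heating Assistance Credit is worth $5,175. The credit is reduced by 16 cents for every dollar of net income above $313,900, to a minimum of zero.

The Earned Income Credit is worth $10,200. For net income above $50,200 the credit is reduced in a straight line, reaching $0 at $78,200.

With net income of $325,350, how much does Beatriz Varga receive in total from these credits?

Heating Assistance Credit: 16% of the $11,450 excess over $313,900 is $1,832; credit = $5,175 − $1,832 = $3,343.
Earned Income Credit: $325,350 is at or above $78,200, so the credit is $0.
Total: $3,343 + $0 = $3,343.

$3,343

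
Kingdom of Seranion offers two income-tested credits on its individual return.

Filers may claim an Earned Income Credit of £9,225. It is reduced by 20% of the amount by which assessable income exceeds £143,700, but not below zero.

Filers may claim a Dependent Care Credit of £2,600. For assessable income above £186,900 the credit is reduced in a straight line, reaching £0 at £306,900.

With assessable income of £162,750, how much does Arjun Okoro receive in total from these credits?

Earned Income Credit: 20% of the £19,050 excess over £143,700 is £3,810; credit = £9,225 − £3,810 = £5,415.
Dependent Care Credit: £162,750 is at or below the £186,900 threshold, so the full £2,600 applies.
Total: £5,415 + £2,600 = £8,015.

£8,015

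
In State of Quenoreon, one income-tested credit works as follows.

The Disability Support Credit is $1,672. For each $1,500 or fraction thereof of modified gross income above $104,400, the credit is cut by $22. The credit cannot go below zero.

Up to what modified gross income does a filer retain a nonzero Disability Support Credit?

$216,900

After 75 increments the reduction is 75 × $22 = $1,650, leaving $22; one more increment wipes it out. Increment 75 ends at excess 75 × $1,500 = $112,500, so the highest qualifying income is $104,400 + $112,500 = $216,900.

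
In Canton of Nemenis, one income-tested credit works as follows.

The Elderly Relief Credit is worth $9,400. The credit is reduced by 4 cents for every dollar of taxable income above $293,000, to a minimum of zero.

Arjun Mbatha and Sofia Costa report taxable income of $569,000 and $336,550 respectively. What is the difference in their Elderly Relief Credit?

Arjun ($569,000): Elderly Relief Credit: 4% of the $276,000 excess over $293,000 is $11,040 ≥ base, so the credit is $0.
Sofia ($336,550): Elderly Relief Credit: 4% of the $43,550 excess over $293,000 is $1,742; credit = $9,400 − $1,742 = $7,658.
Difference: |$0 − $7,658| = $7,658.

$7,658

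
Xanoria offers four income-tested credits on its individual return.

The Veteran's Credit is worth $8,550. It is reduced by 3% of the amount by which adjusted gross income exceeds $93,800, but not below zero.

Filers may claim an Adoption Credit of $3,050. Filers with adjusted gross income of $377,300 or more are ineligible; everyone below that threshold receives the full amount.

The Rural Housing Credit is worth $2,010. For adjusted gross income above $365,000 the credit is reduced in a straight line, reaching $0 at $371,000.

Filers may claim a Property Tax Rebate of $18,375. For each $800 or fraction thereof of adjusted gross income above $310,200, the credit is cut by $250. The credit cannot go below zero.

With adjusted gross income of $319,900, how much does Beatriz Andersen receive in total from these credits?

Veteran's Credit: 3% of the $226,100 excess over $93,800 is $6,783; credit = $8,550 − $6,783 = $1,767.
Adoption Credit: $319,900 is below the $377,300 cutoff, so the full $3,050 applies.
Rural Housing Credit: $319,900 is at or below the $365,000 threshold, so the full $2,010 applies.
Property Tax Rebate: income exceeds $310,200 by $9,700, which is 13 full-or-partial $800 increments; reduction = 13 × $250 = $3,250, leaving $15,125.
Total: $1,767 + $3,050 + $2,010 + $15,125 = $21,952.

$21,952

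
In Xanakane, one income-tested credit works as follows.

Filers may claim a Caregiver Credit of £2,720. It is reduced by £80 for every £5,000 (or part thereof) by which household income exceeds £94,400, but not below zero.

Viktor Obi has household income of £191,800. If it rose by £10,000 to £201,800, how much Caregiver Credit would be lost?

£160

At £191,800 — income exceeds £94,400 by £97,400, which is 20 full-or-partial £5,000 increments; reduction = 20 × £80 = £1,600, leaving £1,120.
At £201,800 — income exceeds £94,400 by £107,400, which is 22 full-or-partial £5,000 increments; reduction = 22 × £80 = £1,760, leaving £960.
Lost: £1,120 − £960 = £160.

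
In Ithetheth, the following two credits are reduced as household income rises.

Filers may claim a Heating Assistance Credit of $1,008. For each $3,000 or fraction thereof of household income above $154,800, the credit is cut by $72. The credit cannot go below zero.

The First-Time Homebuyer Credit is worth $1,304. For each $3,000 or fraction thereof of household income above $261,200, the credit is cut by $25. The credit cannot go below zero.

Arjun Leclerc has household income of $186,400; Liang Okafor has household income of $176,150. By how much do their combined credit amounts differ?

$216

Arjun ($186,400): Heating Assistance Credit: income exceeds $154,800 by $31,600, which is 11 full-or-partial $3,000 increments; reduction = 11 × $72 = $792, leaving $216. First-Time Homebuyer Credit: $186,400 is at or below the $261,200 threshold, so the full $1,304 applies. total $216 + $1,304 = $1,520
Liang ($176,150): Heating Assistance Credit: income exceeds $154,800 by $21,350, which is 8 full-or-partial $3,000 increments; reduction = 8 × $72 = $576, leaving $432. First-Time Homebuyer Credit: $176,150 is at or below the $261,200 threshold, so the full $1,304 applies. total $432 + $1,304 = $1,736
Difference: |$1,520 − $1,736| = $216.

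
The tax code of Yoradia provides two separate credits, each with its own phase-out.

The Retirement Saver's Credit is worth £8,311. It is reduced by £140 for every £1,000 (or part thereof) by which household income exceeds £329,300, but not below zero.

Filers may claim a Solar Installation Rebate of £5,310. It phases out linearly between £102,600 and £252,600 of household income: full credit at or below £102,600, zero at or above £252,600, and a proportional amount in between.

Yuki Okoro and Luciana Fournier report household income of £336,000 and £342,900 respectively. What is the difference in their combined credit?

£980

Yuki (£336,000): Retirement Saver's Credit: income exceeds £329,300 by £6,700, which is 7 full-or-partial £1,000 increments; reduction = 7 × £140 = £980, leaving £7,331. Solar Installation Rebate: £336,000 is at or above £252,600, so the credit is £0. total £7,331 + £0 = £7,331
Luciana (£342,900): Retirement Saver's Credit: income exceeds £329,300 by £13,600, which is 14 full-or-partial £1,000 increments; reduction = 14 × £140 = £1,960, leaving £6,351. Solar Installation Rebate: £342,900 is at or above £252,600, so the credit is £0. total £6,351 + £0 = £6,351
Difference: |£7,331 − £6,351| = £980.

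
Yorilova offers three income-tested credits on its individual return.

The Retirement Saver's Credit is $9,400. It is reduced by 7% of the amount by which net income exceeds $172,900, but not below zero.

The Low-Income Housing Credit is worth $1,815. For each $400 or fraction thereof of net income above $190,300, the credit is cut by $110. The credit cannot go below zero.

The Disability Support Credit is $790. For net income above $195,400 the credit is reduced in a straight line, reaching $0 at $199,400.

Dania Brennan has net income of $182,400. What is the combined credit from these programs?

$11,340

Retirement Saver's Credit: 7% of the $9,500 excess over $172,900 is $665; credit = $9,400 − $665 = $8,735.
Low-Income Housing Credit: $182,400 is at or below the $190,300 threshold, so the full $1,815 applies.
Disability Support Credit: $182,400 is at or below the $195,400 threshold, so the full $790 applies.
Total: $8,735 + $1,815 + $790 = $11,340.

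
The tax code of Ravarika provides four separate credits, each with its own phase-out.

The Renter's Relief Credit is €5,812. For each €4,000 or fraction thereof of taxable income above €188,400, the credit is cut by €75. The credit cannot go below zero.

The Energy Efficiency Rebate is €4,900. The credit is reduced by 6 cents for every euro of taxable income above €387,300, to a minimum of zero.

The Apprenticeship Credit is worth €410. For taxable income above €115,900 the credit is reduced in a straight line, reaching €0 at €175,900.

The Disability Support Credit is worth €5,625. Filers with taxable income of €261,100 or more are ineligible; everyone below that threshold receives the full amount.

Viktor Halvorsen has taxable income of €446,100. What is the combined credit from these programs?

Renter's Relief Credit: income exceeds €188,400 by €257,700, which is 65 full-or-partial €4,000 increments; reduction = 65 × €75 = €4,875, leaving €937.
Energy Efficiency Rebate: 6% of the €58,800 excess over €387,300 is €3,528; credit = €4,900 − €3,528 = €1,372.
Apprenticeship Credit: €446,100 is at or above €175,900, so the credit is €0.
Disability Support Credit: €446,100 meets or exceeds the €261,100 cutoff, so the credit is €0.
Total: €937 + €1,372 + €0 + €0 = €2,309.

€2,309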